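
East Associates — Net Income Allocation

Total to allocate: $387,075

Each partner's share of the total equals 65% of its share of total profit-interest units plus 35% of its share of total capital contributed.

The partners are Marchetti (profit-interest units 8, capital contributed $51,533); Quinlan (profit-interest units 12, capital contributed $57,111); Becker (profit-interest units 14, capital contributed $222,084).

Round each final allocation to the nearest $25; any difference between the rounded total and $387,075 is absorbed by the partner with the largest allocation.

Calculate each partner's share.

Totals — profit-interest units 34, capital contributed 330,728.
Blended shares (65% profit-interest units + 35% capital contributed): Marchetti 0.2075; Quinlan 0.2899; Becker 0.5027.
Unrounded shares: Marchetti 80,309.19; Quinlan 112,193.96; Becker 194,571.85.
Rounded to nearest $25: Marchetti $80,300; Quinlan $112,200; Becker $194,575. Sum = $387,075.
Rounded total matches; no reconciliation needed.

Marchetti: $80,300; Quinlan: $112,200; Becker: $194,575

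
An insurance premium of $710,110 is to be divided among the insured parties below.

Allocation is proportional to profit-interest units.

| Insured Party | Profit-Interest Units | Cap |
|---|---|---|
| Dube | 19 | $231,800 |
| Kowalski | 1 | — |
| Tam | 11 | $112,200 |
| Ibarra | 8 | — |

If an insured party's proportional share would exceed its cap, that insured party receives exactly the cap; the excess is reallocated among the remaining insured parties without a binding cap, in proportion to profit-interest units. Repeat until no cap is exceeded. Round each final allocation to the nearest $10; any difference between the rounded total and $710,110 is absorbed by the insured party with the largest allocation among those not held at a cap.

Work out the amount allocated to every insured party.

Combined profit-interest units = 39.
Pro-rata shares before constraints: Dube 345,951.03; Kowalski 18,207.95; Tam 200,287.44; Ibarra 145,663.59.
Held at cap: Dube ($231,800), Tam ($112,200); remaining pool $366,110 reallocated over remaining profit-interest units 9.
Redistributed shares: Kowalski 40,678.89 → $40,680; Ibarra 325,431.11 → $325,430.

Dube: $231,800 | Kowalski: $40,680 | Tam: $112,200 | Ibarra: $325,430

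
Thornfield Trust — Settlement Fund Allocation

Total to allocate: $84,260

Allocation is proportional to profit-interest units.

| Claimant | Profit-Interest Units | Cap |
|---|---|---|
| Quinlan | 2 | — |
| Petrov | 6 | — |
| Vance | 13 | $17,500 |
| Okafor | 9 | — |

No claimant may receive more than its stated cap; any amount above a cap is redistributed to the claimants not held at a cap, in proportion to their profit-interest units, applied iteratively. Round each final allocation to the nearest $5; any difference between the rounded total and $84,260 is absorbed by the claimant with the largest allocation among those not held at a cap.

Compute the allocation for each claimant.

Quinlan: $7,855 · Petrov: $23,560 · Vance: $17,500 · Okafor: $35,345

Total profit-interest units = 30.
Unconstrained shares: Quinlan 5,617.33; Petrov 16,852.00; Vance 36,512.67; Okafor 25,278.00.
Held at cap: Vance ($17,500); balance $66,760 reallocated over remaining profit-interest units 17.
Shares after redistribution: Quinlan 7,854.12 → $7,855; Petrov 23,562.35 → $23,560; Okafor 35,343.53 → $35,345.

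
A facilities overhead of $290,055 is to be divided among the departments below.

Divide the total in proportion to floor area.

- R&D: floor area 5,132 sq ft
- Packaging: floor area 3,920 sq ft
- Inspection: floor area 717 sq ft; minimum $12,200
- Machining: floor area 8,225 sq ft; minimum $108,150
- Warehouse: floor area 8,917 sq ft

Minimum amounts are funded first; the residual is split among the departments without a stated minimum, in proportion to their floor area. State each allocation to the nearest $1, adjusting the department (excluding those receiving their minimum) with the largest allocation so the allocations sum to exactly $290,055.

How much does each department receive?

R&D: $48,468 | Packaging: $37,022 | Inspection: $12,200 | Machining: $108,150 | Warehouse: $84,215

Minimums first: Inspection $12,200; Machining $108,150. Residual $169,705.
Residual split over remaining floor area 17,969: R&D 48,468.25 → $48,468; Packaging 37,021.74 → $37,022; Warehouse 84,215.01 → $84,215.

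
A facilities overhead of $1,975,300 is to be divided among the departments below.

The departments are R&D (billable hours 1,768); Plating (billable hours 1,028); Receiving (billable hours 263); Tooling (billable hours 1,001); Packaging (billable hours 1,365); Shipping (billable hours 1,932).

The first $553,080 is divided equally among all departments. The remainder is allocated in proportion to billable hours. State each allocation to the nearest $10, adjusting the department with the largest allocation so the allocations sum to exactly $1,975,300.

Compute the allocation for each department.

First tranche $553,080 split equally: $92,180 each.
Remainder $1,422,220 by billable hours (total 7,357): R&D 341,781.29 → $341,780; Plating 198,728.04 → $198,730; Receiving 50,841.90 → $50,840; Tooling 193,508.53 → $193,510; Packaging 263,875.26 → $263,880; Shipping 373,484.99 → $373,480.
Totals: R&D $92,180 + $341,780 = $433,960; Plating $92,180 + $198,730 = $290,910; Receiving $92,180 + $50,840 = $143,020; Tooling $92,180 + $193,510 = $285,690; Packaging $92,180 + $263,880 = $356,060; Shipping $92,180 + $373,480 = $465,660.

R&D: $433,960; Plating: $290,910; Receiving: $143,020; Tooling: $285,690; Packaging: $356,060; Shipping: $465,660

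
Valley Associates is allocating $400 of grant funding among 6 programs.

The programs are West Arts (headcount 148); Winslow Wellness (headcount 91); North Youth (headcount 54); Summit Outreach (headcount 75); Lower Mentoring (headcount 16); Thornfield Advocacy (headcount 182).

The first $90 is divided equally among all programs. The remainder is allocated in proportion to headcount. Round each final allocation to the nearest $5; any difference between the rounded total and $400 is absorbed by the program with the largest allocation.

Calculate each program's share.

Equal tier: $90 ÷ 6 = $15 apiece.
Remainder $310 by headcount (total 566): West Arts 81.06 → $80; Winslow Wellness 49.84 → $50; North Youth 29.58 → $30; Summit Outreach 41.08 → $40; Lower Mentoring 8.76 → $10; Thornfield Advocacy 99.68 → $100.
Totals: West Arts $15 + $80 = $95; Winslow Wellness $15 + $50 = $65; North Youth $15 + $30 = $45; Summit Outreach $15 + $40 = $55; Lower Mentoring $15 + $10 = $25; Thornfield Advocacy $15 + $100 = $115.

West Arts: $95 · Winslow Wellness: $65 · North Youth: $45 · Summit Outreach: $55 · Lower Mentoring: $25 · Thornfield Advocacy: $115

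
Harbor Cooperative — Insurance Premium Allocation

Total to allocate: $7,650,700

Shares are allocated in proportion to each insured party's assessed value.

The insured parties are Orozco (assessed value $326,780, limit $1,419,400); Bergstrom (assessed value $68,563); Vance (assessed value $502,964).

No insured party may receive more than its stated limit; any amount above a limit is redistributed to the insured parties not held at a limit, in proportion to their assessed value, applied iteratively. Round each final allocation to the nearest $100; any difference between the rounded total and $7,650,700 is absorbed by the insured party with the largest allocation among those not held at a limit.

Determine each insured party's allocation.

Total assessed value = 898,307.
Proportional shares (ignoring caps): Orozco 2,783,119.52; Bergstrom 583,937.28; Vance 4,283,643.20.
Capped: Orozco ($1,419,400); residual $6,231,300 reallocated over remaining assessed value 571,527.
Shares after redistribution: Bergstrom 747,535.33 → $747,500; Vance 5,483,764.67 → $5,483,800.

Orozco: $1,419,400 · Bergstrom: $747,500 · Vance: $5,483,800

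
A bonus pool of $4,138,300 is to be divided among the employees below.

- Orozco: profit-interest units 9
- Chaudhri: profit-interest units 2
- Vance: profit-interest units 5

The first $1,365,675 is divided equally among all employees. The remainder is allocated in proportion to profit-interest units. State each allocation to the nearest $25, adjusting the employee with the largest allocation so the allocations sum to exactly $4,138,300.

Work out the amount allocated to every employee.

Orozco: $2,014,825 · Chaudhri: $801,800 · Vance: $1,321,675

First tranche $1,365,675 split equally: $455,225 each.
Remainder $2,772,625 by profit-interest units (total 16): Orozco 1,559,601.56 → $1,559,600; Chaudhri 346,578.12 → $346,575; Vance 866,445.31 → $866,450.
Totals: Orozco $455,225 + $1,559,600 = $2,014,825; Chaudhri $455,225 + $346,575 = $801,800; Vance $455,225 + $866,450 = $1,321,675.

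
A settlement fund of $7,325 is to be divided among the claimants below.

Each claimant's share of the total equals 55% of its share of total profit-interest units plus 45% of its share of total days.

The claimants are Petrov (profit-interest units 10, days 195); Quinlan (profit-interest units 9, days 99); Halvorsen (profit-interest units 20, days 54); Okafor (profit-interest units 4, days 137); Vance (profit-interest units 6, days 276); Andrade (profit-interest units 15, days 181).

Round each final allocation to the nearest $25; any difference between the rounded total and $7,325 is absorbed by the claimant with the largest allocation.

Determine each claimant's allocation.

Totals — profit-interest units 64, days 942.
Blended shares (55% profit-interest units + 45% days): Petrov 0.1791; Quinlan 0.1246; Halvorsen 0.1977; Okafor 0.0998; Vance 0.1834; Andrade 0.2154.
Raw shares: Petrov 1,311.84; Quinlan 912.96; Halvorsen 1,447.94; Okafor 731.19; Vance 1,343.48; Andrade 1,577.59.
At nearest $25: Petrov $1,300; Quinlan $925; Halvorsen $1,450; Okafor $725; Vance $1,350; Andrade $1,575. Sum = $7,325.
Sum already equals the total — no adjustment.

Petrov: $1,300; Quinlan: $925; Halvorsen: $1,450; Okafor: $725; Vance: $1,350; Andrade: $1,575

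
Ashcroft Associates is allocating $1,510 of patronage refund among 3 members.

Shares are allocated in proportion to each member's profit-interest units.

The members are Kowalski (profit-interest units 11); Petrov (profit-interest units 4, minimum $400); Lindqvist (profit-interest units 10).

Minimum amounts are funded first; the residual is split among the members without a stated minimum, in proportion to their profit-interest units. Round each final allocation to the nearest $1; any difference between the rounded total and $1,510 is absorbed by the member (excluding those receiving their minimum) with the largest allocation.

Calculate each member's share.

Fund the minimums — Petrov $400. Balance $1,110.
Balance split over remaining profit-interest units 21: Kowalski 581.43 → $581; Lindqvist 528.57 → $529.

Kowalski: $581 · Petrov: $400 · Lindqvist: $529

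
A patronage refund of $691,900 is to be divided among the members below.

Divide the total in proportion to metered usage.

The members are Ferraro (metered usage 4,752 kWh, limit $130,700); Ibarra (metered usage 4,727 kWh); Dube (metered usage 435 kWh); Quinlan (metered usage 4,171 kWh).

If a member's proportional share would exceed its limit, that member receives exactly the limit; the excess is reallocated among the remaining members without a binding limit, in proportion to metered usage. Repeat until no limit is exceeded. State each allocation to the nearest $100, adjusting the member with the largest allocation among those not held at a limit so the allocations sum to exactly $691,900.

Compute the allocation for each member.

Metered usage total: 14,085.
Proportional shares (ignoring caps): Ferraro 233,433.35; Ibarra 232,205.28; Dube 21,368.58; Quinlan 204,892.79.
Held at cap: Ferraro ($130,700); remaining pool $561,200 reallocated over remaining metered usage 9,333.
Remaining shares: Ibarra 284,237.91 → $284,200; Dube 26,156.86 → $26,200; Quinlan 250,805.23 → $250,800.

Ferraro: $130,700; Ibarra: $284,200; Dube: $26,200; Quinlan: $250,800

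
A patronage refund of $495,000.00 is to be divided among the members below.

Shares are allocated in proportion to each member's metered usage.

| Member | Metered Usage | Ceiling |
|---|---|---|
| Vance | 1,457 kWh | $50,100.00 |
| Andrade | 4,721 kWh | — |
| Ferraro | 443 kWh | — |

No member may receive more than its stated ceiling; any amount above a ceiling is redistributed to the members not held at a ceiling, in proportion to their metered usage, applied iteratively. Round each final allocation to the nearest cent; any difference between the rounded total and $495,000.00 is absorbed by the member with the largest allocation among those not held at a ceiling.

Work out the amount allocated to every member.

Sum of metered usage: 6,621.
Pro-rata shares before constraints: Vance 108,928.4096; Andrade 352,951.9710; Ferraro 33,119.6194.
Held at cap: Vance ($50,100.00); residual $444,900.00 reallocated over remaining metered usage 5,164.
Shares after redistribution: Andrade 406,733.7142 → $406,733.71; Ferraro 38,166.2858 → $38,166.29.

Vance: $50,100.00 · Andrade: $406,733.71 · Ferraro: $38,166.29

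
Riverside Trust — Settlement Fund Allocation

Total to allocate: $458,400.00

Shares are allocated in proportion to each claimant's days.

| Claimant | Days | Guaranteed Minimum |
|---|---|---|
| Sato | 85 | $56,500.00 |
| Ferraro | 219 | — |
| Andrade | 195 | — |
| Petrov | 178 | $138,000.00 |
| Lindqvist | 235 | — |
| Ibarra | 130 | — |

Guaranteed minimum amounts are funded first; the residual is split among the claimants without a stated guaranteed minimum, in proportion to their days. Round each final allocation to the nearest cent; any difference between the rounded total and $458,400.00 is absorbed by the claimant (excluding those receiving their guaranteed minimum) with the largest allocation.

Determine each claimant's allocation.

Guaranteed amounts: Sato $56,500.00; Petrov $138,000.00. Balance $263,900.00.
Balance split over remaining days 779: Ferraro 74,190.1155 → $74,190.12; Andrade 66,059.6919 → $66,059.69; Lindqvist 79,610.3979 → $79,610.40; Ibarra 44,039.7946 → $44,039.79.

Sato: $56,500.00 | Ferraro: $74,190.12 | Andrade: $66,059.69 | Petrov: $138,000.00 | Lindqvist: $79,610.40 | Ibarra: $44,039.79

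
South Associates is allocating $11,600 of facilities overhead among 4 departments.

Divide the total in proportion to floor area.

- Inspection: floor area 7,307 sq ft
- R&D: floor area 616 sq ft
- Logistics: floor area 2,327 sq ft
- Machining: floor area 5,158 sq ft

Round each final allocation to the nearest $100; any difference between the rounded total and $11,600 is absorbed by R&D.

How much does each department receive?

Combined floor area = 15,408.
Proportional shares: Inspection 7,307/15,408 × $11,600 = 5,501.12; R&D 616/15,408 × $11,600 = 463.76; Logistics 2,327/15,408 × $11,600 = 1,751.90; Machining 5,158/15,408 × $11,600 = 3,883.23.
After rounding ($100): Inspection $5,500; R&D $500; Logistics $1,800; Machining $3,900. Sum = $11,700.
Difference $11,600 − $11,700 = −$100 applied to R&D: R&D becomes $400.

Inspection: $5,500 · R&D: $400 · Logistics: $1,800 · Machining: $3,900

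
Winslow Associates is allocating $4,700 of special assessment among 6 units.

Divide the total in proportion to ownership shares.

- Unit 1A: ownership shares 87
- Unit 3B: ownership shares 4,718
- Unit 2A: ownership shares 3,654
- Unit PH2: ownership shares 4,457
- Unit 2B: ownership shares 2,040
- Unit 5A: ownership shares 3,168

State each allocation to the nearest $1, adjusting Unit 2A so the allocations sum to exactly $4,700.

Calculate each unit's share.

Unit 1A: $23 | Unit 3B: $1,223 | Unit 2A: $947 | Unit PH2: $1,156 | Unit 2B: $529 | Unit 5A: $822

Sum of ownership shares: 18,124.
Proportional shares: Unit 1A 87/18,124 × $4,700 = 22.56; Unit 3B 4,718/18,124 × $4,700 = 1,223.49; Unit 2A 3,654/18,124 × $4,700 = 947.57; Unit PH2 4,457/18,124 × $4,700 = 1,155.81; Unit 2B 2,040/18,124 × $4,700 = 529.02; Unit 5A 3,168/18,124 × $4,700 = 821.54.
After rounding ($1): Unit 1A $23; Unit 3B $1,223; Unit 2A $948; Unit PH2 $1,156; Unit 2B $529; Unit 5A $822. Sum = $4,701.
Difference $4,700 − $4,701 = −$1 applied to Unit 2A: Unit 2A becomes $947.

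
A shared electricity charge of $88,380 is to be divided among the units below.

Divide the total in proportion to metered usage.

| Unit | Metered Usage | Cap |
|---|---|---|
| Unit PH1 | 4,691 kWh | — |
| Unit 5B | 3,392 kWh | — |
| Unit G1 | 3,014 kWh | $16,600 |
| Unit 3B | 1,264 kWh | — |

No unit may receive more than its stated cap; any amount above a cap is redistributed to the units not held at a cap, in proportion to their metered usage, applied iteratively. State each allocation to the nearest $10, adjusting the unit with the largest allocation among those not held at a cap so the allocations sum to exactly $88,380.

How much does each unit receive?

Unit PH1: $36,020 | Unit 5B: $26,050 | Unit G1: $16,600 | Unit 3B: $9,710

Combined metered usage = 12,361.
Unconstrained shares: Unit PH1 33,540.21; Unit 5B 24,252.48; Unit G1 21,549.82; Unit 3B 9,037.48.
Held at cap: Unit G1 ($16,600); remaining pool $71,780 reallocated over remaining metered usage 9,347.
Shares after redistribution: Unit PH1 36,024.39 → $36,020; Unit 5B 26,048.76 → $26,050; Unit 3B 9,706.85 → $9,710.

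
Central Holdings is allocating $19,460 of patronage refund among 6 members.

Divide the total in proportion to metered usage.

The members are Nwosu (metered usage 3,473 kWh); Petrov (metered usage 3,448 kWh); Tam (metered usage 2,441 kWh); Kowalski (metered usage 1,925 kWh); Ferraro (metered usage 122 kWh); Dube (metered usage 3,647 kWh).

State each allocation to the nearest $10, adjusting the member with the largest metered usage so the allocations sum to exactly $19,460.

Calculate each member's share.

Combined metered usage = 15,056.
Unrounded shares: Nwosu 3,473/15,056 × $19,460 = 4,488.88; Petrov 3,448/15,056 × $19,460 = 4,456.57; Tam 2,441/15,056 × $19,460 = 3,155.01; Kowalski 1,925/15,056 × $19,460 = 2,488.08; Ferraro 122/15,056 × $19,460 = 157.69; Dube 3,647/15,056 × $19,460 = 4,713.78.
Rounded to nearest $10: Nwosu $4,490; Petrov $4,460; Tam $3,160; Kowalski $2,490; Ferraro $160; Dube $4,710. Sum = $19,470.
Difference $19,460 − $19,470 = −$10 applied to largest metered usage (Dube): Dube becomes $4,700.

Nwosu: $4,490; Petrov: $4,460; Tam: $3,160; Kowalski: $2,490; Ferraro: $160; Dube: $4,700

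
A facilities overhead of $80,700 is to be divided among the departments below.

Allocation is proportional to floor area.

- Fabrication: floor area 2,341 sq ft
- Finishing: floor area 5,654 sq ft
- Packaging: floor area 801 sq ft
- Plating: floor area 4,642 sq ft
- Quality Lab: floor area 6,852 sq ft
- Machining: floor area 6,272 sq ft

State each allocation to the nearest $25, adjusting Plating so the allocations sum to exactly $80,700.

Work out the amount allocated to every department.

Fabrication: $7,100; Finishing: $17,175; Packaging: $2,425; Plating: $14,125; Quality Lab: $20,825; Machining: $19,050

Sum of floor area: 26,562.
Pro-rata amounts: Fabrication 2,341/26,562 × $80,700 = 7,112.37; Finishing 5,654/26,562 × $80,700 = 17,177.84; Packaging 801/26,562 × $80,700 = 2,433.58; Plating 4,642/26,562 × $80,700 = 14,103.21; Quality Lab 6,852/26,562 × $80,700 = 20,817.57; Machining 6,272/26,562 × $80,700 = 19,055.43.
At nearest $25: Fabrication $7,100; Finishing $17,175; Packaging $2,425; Plating $14,100; Quality Lab $20,825; Machining $19,050. Sum = $80,675.
Difference $80,700 − $80,675 = +$25 applied to Plating: Plating becomes $14,125.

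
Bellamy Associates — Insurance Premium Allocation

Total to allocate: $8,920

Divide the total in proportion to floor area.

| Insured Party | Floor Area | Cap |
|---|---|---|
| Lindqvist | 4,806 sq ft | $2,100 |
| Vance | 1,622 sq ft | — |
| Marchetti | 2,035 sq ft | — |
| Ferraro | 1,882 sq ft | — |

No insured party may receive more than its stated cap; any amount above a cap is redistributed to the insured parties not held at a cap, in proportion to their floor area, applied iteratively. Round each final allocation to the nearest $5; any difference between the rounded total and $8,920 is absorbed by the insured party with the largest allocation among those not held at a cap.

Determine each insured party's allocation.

Lindqvist: $2,100; Vance: $1,995; Marchetti: $2,510; Ferraro: $2,315

Floor area total: 10,345.
Pro-rata shares before constraints: Lindqvist 4,143.98; Vance 1,398.57; Marchetti 1,754.68; Ferraro 1,622.76.
Cap binds for Lindqvist ($2,100); balance $6,820 reallocated over remaining floor area 5,539.
Shares after redistribution: Vance 1,997.12 → $1,995; Marchetti 2,505.63 → $2,505; Ferraro 2,317.25 → $2,315.
Rounding difference +$5 applied to Marchetti → $2,510.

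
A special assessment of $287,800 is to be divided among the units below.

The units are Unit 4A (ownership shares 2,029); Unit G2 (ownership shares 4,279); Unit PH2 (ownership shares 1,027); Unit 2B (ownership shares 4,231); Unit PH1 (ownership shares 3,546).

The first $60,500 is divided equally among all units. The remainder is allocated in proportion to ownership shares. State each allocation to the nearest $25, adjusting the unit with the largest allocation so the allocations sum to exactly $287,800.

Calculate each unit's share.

First tranche $60,500 split equally: $12,100 each.
Remainder $227,300 by ownership shares (total 15,112): Unit 4A 30,518.24 → $30,525; Unit G2 64,360.55 → $64,350; Unit PH2 15,447.13 → $15,450; Unit 2B 63,638.59 → $63,650; Unit PH1 53,335.48 → $53,325.
Totals: Unit 4A $12,100 + $30,525 = $42,625; Unit G2 $12,100 + $64,350 = $76,450; Unit PH2 $12,100 + $15,450 = $27,550; Unit 2B $12,100 + $63,650 = $75,750; Unit PH1 $12,100 + $53,325 = $65,425.

Unit 4A: $42,625; Unit G2: $76,450; Unit PH2: $27,550; Unit 2B: $75,750; Unit PH1: $65,425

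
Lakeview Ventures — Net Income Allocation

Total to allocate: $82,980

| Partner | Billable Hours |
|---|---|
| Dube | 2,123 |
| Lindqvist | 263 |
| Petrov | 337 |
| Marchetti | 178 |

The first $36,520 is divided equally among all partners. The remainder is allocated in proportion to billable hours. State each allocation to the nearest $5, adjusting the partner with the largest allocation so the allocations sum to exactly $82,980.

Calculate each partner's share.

Dube: $43,135; Lindqvist: $13,340; Petrov: $14,525; Marchetti: $11,980

$36,520 shared equally gives $9,130 per partner.
Remainder $46,460 by billable hours (total 2,901): Dube 34,000.20 → $34,000; Lindqvist 4,211.99 → $4,210; Petrov 5,397.11 → $5,395; Marchetti 2,850.70 → $2,850.
Rounding difference +$5 on remainder applied to Dube.
Totals: Dube $9,130 + $34,005 = $43,135; Lindqvist $9,130 + $4,210 = $13,340; Petrov $9,130 + $5,395 = $14,525; Marchetti $9,130 + $2,850 = $11,980.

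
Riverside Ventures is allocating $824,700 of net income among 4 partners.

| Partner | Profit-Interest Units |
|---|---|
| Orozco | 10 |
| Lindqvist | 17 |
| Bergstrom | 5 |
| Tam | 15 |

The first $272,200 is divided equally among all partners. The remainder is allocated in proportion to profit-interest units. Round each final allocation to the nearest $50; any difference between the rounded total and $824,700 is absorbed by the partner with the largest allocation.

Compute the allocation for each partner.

Equal tier: $272,200 ÷ 4 = $68,050 apiece.
Remainder $552,500 by profit-interest units (total 47): Orozco 117,553.19 → $117,550; Lindqvist 199,840.43 → $199,850; Bergstrom 58,776.60 → $58,800; Tam 176,329.79 → $176,350.
Rounding difference −$50 on remainder applied to Lindqvist.
Totals: Orozco $68,050 + $117,550 = $185,600; Lindqvist $68,050 + $199,800 = $267,850; Bergstrom $68,050 + $58,800 = $126,850; Tam $68,050 + $176,350 = $244,400.

Orozco: $185,600; Lindqvist: $267,850; Bergstrom: $126,850; Tam: $244,400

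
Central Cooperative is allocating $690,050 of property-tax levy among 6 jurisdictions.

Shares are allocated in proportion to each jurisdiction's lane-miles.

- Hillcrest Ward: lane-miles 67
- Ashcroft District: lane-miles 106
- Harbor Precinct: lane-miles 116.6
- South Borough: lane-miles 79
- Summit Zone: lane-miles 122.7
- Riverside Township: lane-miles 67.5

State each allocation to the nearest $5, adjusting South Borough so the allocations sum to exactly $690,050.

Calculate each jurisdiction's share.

Combined lane-miles = 558.8.
Unrounded shares: Hillcrest Ward 67/558.8 × $690,050 = 82,736.85; Ashcroft District 106/558.8 × $690,050 = 130,897.10; Harbor Precinct 116.6/558.8 × $690,050 = 143,986.81; South Borough 79/558.8 × $690,050 = 97,555.39; Summit Zone 122.7/558.8 × $690,050 = 151,519.57; Riverside Township 67.5/558.8 × $690,050 = 83,354.29.
At nearest $5: Hillcrest Ward $82,735; Ashcroft District $130,895; Harbor Precinct $143,985; South Borough $97,555; Summit Zone $151,520; Riverside Township $83,355. Sum = $690,045.
Difference $690,050 − $690,045 = +$5 applied to South Borough: South Borough becomes $97,560.

Hillcrest Ward: $82,735 · Ashcroft District: $130,895 · Harbor Precinct: $143,985 · South Borough: $97,560 · Summit Zone: $151,520 · Riverside Township: $83,355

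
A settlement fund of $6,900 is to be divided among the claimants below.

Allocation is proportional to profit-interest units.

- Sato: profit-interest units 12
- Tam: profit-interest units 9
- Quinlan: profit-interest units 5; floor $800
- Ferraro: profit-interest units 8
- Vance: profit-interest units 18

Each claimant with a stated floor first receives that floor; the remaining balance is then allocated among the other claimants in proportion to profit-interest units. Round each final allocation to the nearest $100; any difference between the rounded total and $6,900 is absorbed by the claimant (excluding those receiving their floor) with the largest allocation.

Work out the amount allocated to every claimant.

Guaranteed amounts: Quinlan $800. Balance $6,100.
Balance split over remaining profit-interest units 47: Sato 1,557.45 → $1,600; Tam 1,168.09 → $1,200; Ferraro 1,038.30 → $1,000; Vance 2,336.17 → $2,300.

Sato: $1,600; Tam: $1,200; Quinlan: $800; Ferraro: $1,000; Vance: $2,300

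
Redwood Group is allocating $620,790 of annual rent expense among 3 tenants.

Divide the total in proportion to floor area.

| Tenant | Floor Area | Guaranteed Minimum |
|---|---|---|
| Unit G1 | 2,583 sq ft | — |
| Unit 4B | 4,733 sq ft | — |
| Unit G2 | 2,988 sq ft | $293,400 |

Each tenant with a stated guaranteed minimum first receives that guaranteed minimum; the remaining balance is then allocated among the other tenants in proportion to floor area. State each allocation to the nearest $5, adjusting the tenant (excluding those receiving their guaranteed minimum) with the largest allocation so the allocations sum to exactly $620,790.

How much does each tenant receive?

Unit G1: $115,590 | Unit 4B: $211,800 | Unit G2: $293,400

Minimums first: Unit G2 $293,400. Balance $327,390.
Balance split over remaining floor area 7,316: Unit G1 115,588.90 → $115,590; Unit 4B 211,801.10 → $211,800.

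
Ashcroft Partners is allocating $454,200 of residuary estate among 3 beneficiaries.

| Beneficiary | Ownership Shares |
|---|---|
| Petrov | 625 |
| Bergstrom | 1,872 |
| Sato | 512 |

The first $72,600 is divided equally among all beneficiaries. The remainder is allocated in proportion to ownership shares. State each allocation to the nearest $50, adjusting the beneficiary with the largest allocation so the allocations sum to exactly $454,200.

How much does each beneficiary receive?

Petrov: $103,450 | Bergstrom: $261,600 | Sato: $89,150

First tranche $72,600 split equally: $24,200 each.
Remainder $381,600 by ownership shares (total 3,009): Petrov 79,262.21 → $79,250; Bergstrom 237,406.18 → $237,400; Sato 64,931.61 → $64,950.
Totals: Petrov $24,200 + $79,250 = $103,450; Bergstrom $24,200 + $237,400 = $261,600; Sato $24,200 + $64,950 = $89,150.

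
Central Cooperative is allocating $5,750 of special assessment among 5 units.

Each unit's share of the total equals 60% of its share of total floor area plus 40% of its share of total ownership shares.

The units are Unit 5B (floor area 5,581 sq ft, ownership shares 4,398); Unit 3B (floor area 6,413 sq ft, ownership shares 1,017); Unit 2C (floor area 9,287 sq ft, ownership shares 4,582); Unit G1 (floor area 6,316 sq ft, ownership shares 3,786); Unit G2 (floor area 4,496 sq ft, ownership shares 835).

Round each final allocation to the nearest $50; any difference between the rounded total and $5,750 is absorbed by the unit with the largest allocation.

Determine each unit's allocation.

Totals — floor area 32,093, ownership shares 14,618.
Combined weights (60% floor area + 40% ownership shares): Unit 5B 0.2247; Unit 3B 0.1477; Unit 2C 0.2990; Unit G1 0.2217; Unit G2 0.1069.
Proportional shares: Unit 5B 1,291.94; Unit 3B 849.41; Unit 2C 1,719.29; Unit G1 1,274.66; Unit G2 614.70.
Rounded to nearest $50: Unit 5B $1,300; Unit 3B $850; Unit 2C $1,700; Unit G1 $1,250; Unit G2 $600. Sum = $5,700.
Difference $5,750 − $5,700 = +$50 applied to largest allocation (Unit 2C): Unit 2C becomes $1,750.

Unit 5B: $1,300 | Unit 3B: $850 | Unit 2C: $1,750 | Unit G1: $1,250 | Unit G2: $600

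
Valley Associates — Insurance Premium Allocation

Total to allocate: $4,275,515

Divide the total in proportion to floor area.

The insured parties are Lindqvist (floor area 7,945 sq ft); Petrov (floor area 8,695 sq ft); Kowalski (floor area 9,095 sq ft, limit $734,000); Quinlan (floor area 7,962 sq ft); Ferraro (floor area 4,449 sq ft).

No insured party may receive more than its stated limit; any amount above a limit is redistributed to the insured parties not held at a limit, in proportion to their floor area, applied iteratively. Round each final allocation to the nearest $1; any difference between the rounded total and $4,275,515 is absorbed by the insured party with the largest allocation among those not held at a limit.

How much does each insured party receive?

Combined floor area = 38,146.
Pro-rata shares before constraints: Lindqvist 890,498.79; Petrov 974,560.97; Kowalski 1,019,394.14; Quinlan 892,404.20; Ferraro 498,656.90.
Held at cap: Kowalski ($734,000); residual $3,541,515 reallocated over remaining floor area 29,051.
Shares after redistribution: Lindqvist 968,549.68 → $968,550; Petrov 1,059,979.79 → $1,059,980; Quinlan 970,622.09 → $970,622; Ferraro 542,363.44 → $542,363.

Lindqvist: $968,550 | Petrov: $1,059,980 | Kowalski: $734,000 | Quinlan: $970,622 | Ferraro: $542,363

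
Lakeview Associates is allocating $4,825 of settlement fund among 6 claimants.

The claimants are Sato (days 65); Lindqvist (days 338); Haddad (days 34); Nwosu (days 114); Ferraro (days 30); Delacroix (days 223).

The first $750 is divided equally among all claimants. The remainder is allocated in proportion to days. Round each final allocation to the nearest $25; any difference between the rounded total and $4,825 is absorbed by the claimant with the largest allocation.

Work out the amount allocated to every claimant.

Equal tier: $750 ÷ 6 = $125 apiece.
Remainder $4,075 by days (total 804): Sato 329.45 → $325; Lindqvist 1,713.12 → $1,725; Haddad 172.33 → $175; Nwosu 577.80 → $575; Ferraro 152.05 → $150; Delacroix 1,130.25 → $1,125.
Totals: Sato $125 + $325 = $450; Lindqvist $125 + $1,725 = $1,850; Haddad $125 + $175 = $300; Nwosu $125 + $575 = $700; Ferraro $125 + $150 = $275; Delacroix $125 + $1,125 = $1,250.

Sato: $450; Lindqvist: $1,850; Haddad: $300; Nwosu: $700; Ferraro: $275; Delacroix: $1,250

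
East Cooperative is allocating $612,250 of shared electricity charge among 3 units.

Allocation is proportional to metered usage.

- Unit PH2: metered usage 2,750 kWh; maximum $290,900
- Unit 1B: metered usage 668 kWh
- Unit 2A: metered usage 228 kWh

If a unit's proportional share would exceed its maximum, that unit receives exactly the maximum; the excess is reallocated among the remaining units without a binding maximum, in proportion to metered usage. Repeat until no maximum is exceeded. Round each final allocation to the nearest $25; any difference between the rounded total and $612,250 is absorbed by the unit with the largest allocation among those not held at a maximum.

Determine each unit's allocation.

Unit PH2: $290,900 · Unit 1B: $239,575 · Unit 2A: $81,775

Metered usage total: 3,646.
Proportional shares (ignoring caps): Unit PH2 461,790.32; Unit 1B 112,173.07; Unit 2A 38,286.62.
Cap binds for Unit PH2 ($290,900); remaining pool $321,350 reallocated over remaining metered usage 896.
Remaining shares: Unit 1B 239,577.90 → $239,575; Unit 2A 81,772.10 → $81,775.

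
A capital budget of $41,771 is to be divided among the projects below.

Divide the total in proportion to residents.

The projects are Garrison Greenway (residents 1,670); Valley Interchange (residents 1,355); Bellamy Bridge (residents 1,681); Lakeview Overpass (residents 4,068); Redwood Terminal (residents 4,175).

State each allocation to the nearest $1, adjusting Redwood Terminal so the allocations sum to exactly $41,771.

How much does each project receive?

Garrison Greenway: $5,387 · Valley Interchange: $4,371 · Bellamy Bridge: $5,423 · Lakeview Overpass: $13,123 · Redwood Terminal: $13,467

Sum of residents: 12,949.
Unrounded shares: Garrison Greenway 1,670/12,949 × $41,771 = 5,387.10; Valley Interchange 1,355/12,949 × $41,771 = 4,370.97; Bellamy Bridge 1,681/12,949 × $41,771 = 5,422.58; Lakeview Overpass 4,068/12,949 × $41,771 = 13,122.59; Redwood Terminal 4,175/12,949 × $41,771 = 13,467.75.
Rounded to nearest $1: Garrison Greenway $5,387; Valley Interchange $4,371; Bellamy Bridge $5,423; Lakeview Overpass $13,123; Redwood Terminal $13,468. Sum = $41,772.
Difference $41,771 − $41,772 = −$1 applied to Redwood Terminal: Redwood Terminal becomes $13,467.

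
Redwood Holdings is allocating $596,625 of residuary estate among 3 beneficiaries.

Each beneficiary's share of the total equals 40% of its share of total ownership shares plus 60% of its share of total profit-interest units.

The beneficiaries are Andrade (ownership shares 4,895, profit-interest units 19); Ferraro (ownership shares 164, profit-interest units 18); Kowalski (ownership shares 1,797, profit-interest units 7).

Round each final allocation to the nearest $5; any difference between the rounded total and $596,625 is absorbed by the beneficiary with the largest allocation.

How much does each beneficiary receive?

Ownership shares total 6,856; profit-interest units total 44.
Blended shares (40% ownership shares + 60% profit-interest units): Andrade 0.5447; Ferraro 0.2550; Kowalski 0.2003.
Raw shares: Andrade 324,969.81; Ferraro 152,152.98; Kowalski 119,502.21.
At nearest $5: Andrade $324,970; Ferraro $152,155; Kowalski $119,500. Sum = $596,625.
No rounding difference to absorb.

Andrade: $324,970 · Ferraro: $152,155 · Kowalski: $119,500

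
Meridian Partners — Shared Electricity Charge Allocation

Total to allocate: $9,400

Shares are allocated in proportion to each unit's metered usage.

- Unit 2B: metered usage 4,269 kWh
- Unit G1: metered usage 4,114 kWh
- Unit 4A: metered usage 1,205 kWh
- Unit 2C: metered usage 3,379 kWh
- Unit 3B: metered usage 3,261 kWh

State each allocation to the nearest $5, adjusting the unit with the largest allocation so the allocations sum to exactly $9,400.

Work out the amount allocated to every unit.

Unit 2B: $2,470 · Unit G1: $2,385 · Unit 4A: $700 · Unit 2C: $1,955 · Unit 3B: $1,890

Metered usage total: 16,228.
Raw shares: Unit 2B 4,269/16,228 × $9,400 = 2,472.80; Unit G1 4,114/16,228 × $9,400 = 2,383.02; Unit 4A 1,205/16,228 × $9,400 = 697.99; Unit 2C 3,379/16,228 × $9,400 = 1,957.27; Unit 3B 3,261/16,228 × $9,400 = 1,888.92.
After rounding ($5): Unit 2B $2,475; Unit G1 $2,385; Unit 4A $700; Unit 2C $1,955; Unit 3B $1,890. Sum = $9,405.
Difference $9,400 − $9,405 = −$5 applied to largest allocation (Unit 2B): Unit 2B becomes $2,470.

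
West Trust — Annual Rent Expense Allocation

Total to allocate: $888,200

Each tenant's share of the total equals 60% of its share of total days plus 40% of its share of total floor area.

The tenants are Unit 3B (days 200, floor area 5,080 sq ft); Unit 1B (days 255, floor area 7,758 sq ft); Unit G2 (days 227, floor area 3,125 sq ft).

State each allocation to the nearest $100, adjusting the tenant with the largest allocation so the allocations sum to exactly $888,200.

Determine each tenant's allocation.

Totals — days 682, floor area 15,963.
Blended shares (60% days + 40% floor area): Unit 3B 0.3032; Unit 1B 0.4187; Unit G2 0.2780.
Proportional shares: Unit 3B 269,344.38; Unit 1B 371,924.62; Unit G2 246,930.99.
At nearest $100: Unit 3B $269,300; Unit 1B $371,900; Unit G2 $246,900. Sum = $888,100.
Difference $888,200 − $888,100 = +$100 applied to largest allocation (Unit 1B): Unit 1B becomes $372,000.

Unit 3B: $269,300 · Unit 1B: $372,000 · Unit G2: $246,900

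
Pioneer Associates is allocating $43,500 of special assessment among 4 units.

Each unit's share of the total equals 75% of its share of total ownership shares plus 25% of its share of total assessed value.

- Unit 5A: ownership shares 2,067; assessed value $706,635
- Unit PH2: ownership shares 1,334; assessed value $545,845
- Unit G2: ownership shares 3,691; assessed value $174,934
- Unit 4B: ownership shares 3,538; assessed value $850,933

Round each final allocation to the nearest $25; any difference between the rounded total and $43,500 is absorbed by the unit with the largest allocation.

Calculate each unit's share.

Unit 5A: $9,725; Unit PH2: $6,700; Unit G2: $12,175; Unit 4B: $14,900

Ownership shares total 10,630; assessed value total 2,278,347.
Blended shares (75% ownership shares + 25% assessed value): Unit 5A 0.2234; Unit PH2 0.1540; Unit G2 0.2796; Unit 4B 0.3430.
Unrounded shares: Unit 5A 9,716.83; Unit PH2 6,699.66; Unit G2 12,163.20; Unit 4B 14,920.30.
At nearest $25: Unit 5A $9,725; Unit PH2 $6,700; Unit G2 $12,175; Unit 4B $14,925. Sum = $43,525.
Difference $43,500 − $43,525 = −$25 applied to largest allocation (Unit 4B): Unit 4B becomes $14,900.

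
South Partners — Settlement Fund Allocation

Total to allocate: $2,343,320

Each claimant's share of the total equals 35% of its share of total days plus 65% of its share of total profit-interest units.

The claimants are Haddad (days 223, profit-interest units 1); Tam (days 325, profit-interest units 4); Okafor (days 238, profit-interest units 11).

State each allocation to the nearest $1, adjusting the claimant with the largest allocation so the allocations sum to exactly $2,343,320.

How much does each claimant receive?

Days total 786; profit-interest units total 16.
Composite weights (35% days + 65% profit-interest units): Haddad 0.1399; Tam 0.3072; Okafor 0.5529.
Proportional shares: Haddad 327,889.65; Tam 719,915.01; Okafor 1,295,515.34.
After rounding ($1): Haddad $327,890; Tam $719,915; Okafor $1,295,515. Sum = $2,343,320.
Rounded total matches; no reconciliation needed.

Haddad: $327,890 · Tam: $719,915 · Okafor: $1,295,515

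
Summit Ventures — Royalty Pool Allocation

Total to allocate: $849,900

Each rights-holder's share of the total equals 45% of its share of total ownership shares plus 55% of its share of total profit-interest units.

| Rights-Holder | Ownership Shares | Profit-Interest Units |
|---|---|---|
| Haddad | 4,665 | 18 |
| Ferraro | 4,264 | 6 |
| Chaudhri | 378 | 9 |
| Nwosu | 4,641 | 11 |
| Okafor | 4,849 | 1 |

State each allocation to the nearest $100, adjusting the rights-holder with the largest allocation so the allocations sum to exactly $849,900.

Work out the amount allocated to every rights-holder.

Ownership shares total 18,797; profit-interest units total 45.
Composite weights (45% ownership shares + 55% profit-interest units): Haddad 0.3317; Ferraro 0.1754; Chaudhri 0.1190; Nwosu 0.2455; Okafor 0.1283.
Proportional shares: Haddad 281,894.88; Ferraro 149,083.89; Chaudhri 101,180.01; Nwosu 208,692.89; Okafor 109,048.32.
After rounding ($100): Haddad $281,900; Ferraro $149,100; Chaudhri $101,200; Nwosu $208,700; Okafor $109,000. Sum = $849,900.
No rounding difference to absorb.

Haddad: $281,900; Ferraro: $149,100; Chaudhri: $101,200; Nwosu: $208,700; Okafor: $109,000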